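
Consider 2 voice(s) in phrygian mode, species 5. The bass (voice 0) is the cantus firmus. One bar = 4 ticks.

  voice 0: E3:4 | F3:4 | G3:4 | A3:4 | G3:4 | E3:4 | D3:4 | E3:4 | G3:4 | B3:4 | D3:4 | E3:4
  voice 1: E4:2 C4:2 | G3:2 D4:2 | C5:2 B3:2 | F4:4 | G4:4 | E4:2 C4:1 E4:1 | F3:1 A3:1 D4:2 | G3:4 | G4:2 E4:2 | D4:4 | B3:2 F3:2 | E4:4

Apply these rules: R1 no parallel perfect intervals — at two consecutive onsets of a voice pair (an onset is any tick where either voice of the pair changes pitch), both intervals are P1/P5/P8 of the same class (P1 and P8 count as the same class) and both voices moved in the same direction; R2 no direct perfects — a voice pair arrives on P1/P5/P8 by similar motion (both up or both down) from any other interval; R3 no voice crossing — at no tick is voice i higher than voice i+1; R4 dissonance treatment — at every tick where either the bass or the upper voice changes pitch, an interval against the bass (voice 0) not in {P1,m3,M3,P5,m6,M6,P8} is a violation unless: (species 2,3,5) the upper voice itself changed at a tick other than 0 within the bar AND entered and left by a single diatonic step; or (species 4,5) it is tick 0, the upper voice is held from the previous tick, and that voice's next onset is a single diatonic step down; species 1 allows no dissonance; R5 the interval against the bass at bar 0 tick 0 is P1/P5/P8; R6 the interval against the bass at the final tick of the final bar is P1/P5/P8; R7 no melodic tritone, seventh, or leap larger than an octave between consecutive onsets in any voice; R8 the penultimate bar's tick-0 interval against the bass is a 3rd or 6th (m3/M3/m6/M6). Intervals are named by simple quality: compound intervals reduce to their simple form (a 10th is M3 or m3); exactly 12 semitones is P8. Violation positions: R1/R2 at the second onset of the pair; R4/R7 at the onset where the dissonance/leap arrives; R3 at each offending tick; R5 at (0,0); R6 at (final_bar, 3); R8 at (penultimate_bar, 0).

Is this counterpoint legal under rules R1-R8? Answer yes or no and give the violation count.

bar 0: v0=E3 v1=E4 (P8)
bar 1: v0=F3 v1=G3 (M2)
bar 2: v0=G3 v1=C5 (P4)
bar 3: v0=A3 v1=F4 (m6)
bar 4: v0=G3 v1=G4 (P8)
bar 5: v0=E3 v1=E4 (P8)
bar 6: v0=D3 v1=F3 (m3)
bar 7: v0=E3 v1=G3 (m3)
bar 8: v0=G3 v1=G4 (P8)
bar 9: v0=B3 v1=D4 (m3)
bar 10: v0=D3 v1=B3 (M6)
bar 11: v0=E3 v1=E4 (P8)
  R4 @ bar1.0: F3/G3 M2 untreated
  R4 @ bar2.0: G3/C5 P4 untreated
  R7 @ bar2.0: D4->C5 leap 10st
  R7 @ bar2.2: C5->B3 leap 13st
  R7 @ bar3.0: B3->F4 leap 6st
  R1 @ bar5.0: G3/G4 P8 -> E3/E4 P8 similar
  R7 @ bar6.0: E4->F3 leap 11st
  R2 @ bar8.0: E3/G3 m3 -> G3/G4 P8 similar
  R7 @ bar10.2: B3->F3 leap 6st
  R2 @ bar11.0: D3/F3 m3 -> E3/E4 P8 similar
  R7 @ bar11.0: F3->E4 leap 11st

No (11 violations)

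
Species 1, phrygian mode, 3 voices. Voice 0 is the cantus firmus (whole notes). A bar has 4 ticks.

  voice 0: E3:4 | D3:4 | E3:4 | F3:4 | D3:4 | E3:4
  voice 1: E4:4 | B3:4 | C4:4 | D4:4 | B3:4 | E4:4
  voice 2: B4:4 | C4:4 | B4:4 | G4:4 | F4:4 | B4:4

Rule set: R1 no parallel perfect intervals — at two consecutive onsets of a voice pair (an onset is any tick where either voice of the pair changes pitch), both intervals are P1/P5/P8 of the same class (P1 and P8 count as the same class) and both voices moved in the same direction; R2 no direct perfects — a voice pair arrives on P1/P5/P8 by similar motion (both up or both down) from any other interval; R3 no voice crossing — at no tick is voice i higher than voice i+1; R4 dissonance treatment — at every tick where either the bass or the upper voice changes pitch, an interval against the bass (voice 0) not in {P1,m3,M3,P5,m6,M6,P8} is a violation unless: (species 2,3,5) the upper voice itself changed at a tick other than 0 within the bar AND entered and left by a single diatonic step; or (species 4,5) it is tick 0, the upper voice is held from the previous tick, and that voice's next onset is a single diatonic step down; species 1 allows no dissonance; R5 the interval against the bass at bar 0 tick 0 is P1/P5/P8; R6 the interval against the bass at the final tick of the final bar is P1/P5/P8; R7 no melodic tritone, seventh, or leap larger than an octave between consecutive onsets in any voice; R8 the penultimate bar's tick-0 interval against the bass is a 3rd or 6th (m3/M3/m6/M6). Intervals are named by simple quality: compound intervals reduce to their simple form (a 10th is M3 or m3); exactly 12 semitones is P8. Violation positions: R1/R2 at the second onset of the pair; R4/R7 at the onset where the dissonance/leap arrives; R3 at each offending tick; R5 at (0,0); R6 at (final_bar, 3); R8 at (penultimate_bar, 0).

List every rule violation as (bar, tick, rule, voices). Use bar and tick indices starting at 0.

bar 0: v0=E3 v1=E4 v2=B4 downbeat P5
bar 1: v0=D3 v1=B3 v2=C4 downbeat m7
bar 2: v0=E3 v1=C4 v2=B4 downbeat P5
bar 3: v0=F3 v1=D4 v2=G4 downbeat M2
bar 4: v0=D3 v1=B3 v2=F4 downbeat m3
bar 5: v0=E3 v1=E4 v2=B4 downbeat P5
  -> R4 @ bar 1 tick 0 v(0, 2): D3/C4 m7 untreated
  -> R7 @ bar 1 tick 0 v(2,): B4->C4 leap 11st
  -> R2 @ bar 2 tick 0 v(0, 2): D3/C4 m7 -> E3/B4 P5 similar
  -> R7 @ bar 2 tick 0 v(2,): C4->B4 leap 11st
  -> R4 @ bar 3 tick 0 v(0, 2): F3/G4 M2 untreated
  -> R2 @ bar 5 tick 0 v(0, 1): D3/B3 M6 -> E3/E4 P8 similar
  -> R2 @ bar 5 tick 0 v(0, 2): D3/F4 m3 -> E3/B4 P5 similar
  -> R2 @ bar 5 tick 0 v(1, 2): B3/F4 TT -> E4/B4 P5 similar
  -> R7 @ bar 5 tick 0 v(2,): F4->B4 leap 6st

(1, 0, R4, (0, 2))
(1, 0, R7, (2,))
(2, 0, R2, (0, 2))
(2, 0, R7, (2,))
(3, 0, R4, (0, 2))
(5, 0, R2, (0, 1))
(5, 0, R2, (0, 2))
(5, 0, R2, (1, 2))
(5, 0, R7, (2,))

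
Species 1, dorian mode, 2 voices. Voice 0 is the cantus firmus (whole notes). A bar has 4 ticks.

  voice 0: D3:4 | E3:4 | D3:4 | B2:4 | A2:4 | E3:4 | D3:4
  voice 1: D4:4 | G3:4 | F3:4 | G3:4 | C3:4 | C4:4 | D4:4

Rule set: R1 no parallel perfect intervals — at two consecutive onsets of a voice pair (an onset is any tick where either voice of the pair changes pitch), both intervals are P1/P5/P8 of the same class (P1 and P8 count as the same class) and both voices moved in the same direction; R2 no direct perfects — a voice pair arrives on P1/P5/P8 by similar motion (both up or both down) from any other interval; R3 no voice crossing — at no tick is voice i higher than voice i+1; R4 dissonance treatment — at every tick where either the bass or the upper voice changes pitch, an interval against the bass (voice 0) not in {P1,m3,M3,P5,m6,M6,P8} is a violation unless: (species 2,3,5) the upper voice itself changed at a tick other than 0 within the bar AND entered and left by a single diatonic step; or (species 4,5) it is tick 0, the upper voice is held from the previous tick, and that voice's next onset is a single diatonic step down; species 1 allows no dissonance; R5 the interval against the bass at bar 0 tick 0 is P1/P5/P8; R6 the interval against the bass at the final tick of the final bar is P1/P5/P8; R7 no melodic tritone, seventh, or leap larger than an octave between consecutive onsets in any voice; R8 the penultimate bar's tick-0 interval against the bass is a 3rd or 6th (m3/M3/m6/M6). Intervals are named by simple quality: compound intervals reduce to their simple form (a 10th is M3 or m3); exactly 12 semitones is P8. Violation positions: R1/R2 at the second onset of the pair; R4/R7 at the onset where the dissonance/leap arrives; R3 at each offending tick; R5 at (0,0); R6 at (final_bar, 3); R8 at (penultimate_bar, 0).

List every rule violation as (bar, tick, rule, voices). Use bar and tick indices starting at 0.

bar 0: v0=D3 v1=D4 downbeat P8
bar 1: v0=E3 v1=G3 downbeat m3
bar 2: v0=D3 v1=F3 downbeat m3
bar 3: v0=B2 v1=G3 downbeat m6
bar 4: v0=A2 v1=C3 downbeat m3
bar 5: v0=E3 v1=C4 downbeat m6
bar 6: v0=D3 v1=D4 downbeat P8

No violations across 7 bars (D3..D3 vs D4..D4).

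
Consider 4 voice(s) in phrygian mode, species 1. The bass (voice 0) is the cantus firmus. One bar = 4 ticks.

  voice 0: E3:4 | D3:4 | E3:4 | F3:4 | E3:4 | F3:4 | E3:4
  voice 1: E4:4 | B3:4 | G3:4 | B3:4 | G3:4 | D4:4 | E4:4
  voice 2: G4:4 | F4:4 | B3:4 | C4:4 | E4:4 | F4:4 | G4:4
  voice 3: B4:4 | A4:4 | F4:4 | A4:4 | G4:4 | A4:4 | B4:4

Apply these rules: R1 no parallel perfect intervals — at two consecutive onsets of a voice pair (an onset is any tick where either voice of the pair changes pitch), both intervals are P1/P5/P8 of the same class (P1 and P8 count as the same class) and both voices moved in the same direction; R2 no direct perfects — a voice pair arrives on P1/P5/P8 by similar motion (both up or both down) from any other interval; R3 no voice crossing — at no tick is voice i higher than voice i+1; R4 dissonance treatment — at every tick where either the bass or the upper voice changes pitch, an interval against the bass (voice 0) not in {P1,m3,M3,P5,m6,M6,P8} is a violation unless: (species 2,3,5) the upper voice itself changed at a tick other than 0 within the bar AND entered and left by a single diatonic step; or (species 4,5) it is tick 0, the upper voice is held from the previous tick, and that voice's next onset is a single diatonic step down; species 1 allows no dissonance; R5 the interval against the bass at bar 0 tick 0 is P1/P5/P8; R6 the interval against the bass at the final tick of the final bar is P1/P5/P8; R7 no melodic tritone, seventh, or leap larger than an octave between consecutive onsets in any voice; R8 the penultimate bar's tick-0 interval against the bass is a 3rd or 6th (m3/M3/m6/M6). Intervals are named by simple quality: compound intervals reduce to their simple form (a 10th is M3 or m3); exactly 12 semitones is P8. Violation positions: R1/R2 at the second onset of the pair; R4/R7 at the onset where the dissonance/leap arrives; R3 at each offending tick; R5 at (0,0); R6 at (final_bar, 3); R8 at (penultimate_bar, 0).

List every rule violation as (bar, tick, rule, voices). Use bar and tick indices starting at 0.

bar 0: v0=E3 v1=E4 v2=G4 v3=B4 downbeat P5
bar 1: v0=D3 v1=B3 v2=F4 v3=A4 downbeat P5
bar 2: v0=E3 v1=G3 v2=B3 v3=F4 downbeat m2
bar 3: v0=F3 v1=B3 v2=C4 v3=A4 downbeat M3
bar 4: v0=E3 v1=G3 v2=E4 v3=G4 downbeat m3
bar 5: v0=F3 v1=D4 v2=F4 v3=A4 downbeat M3
bar 6: v0=E3 v1=E4 v2=G4 v3=B4 downbeat P5
  -> R5 @ bar 0 tick 0 v(0, 2): opens on m3
  -> R1 @ bar 1 tick 0 v(0, 3): E3/B4 P5 -> D3/A4 P5 similar
  -> R4 @ bar 2 tick 0 v(0, 3): E3/F4 m2 untreated
  -> R7 @ bar 2 tick 0 v(2,): F4->B3 leap 6st
  -> R1 @ bar 3 tick 0 v(0, 2): E3/B3 P5 -> F3/C4 P5 similar
  -> R4 @ bar 3 tick 0 v(0, 1): F3/B3 TT untreated
  -> R2 @ bar 4 tick 0 v(1, 3): B3/A4 m7 -> G3/G4 P8 similar
  -> R1 @ bar 5 tick 0 v(0, 2): E3/E4 P8 -> F3/F4 P8 similar
  -> R2 @ bar 5 tick 0 v(1, 3): G3/G4 P8 -> D4/A4 P5 similar
  -> R8 @ bar 5 tick 0 v(0, 2): penult P8 not 3rd/6th
  -> R1 @ bar 6 tick 0 v(1, 3): D4/A4 P5 -> E4/B4 P5 similar
  -> R6 @ bar 6 tick 3 v(0, 2): closes on m3

(0, 0, R5, (0, 2))
(1, 0, R1, (0, 3))
(2, 0, R4, (0, 3))
(2, 0, R7, (2,))
(3, 0, R1, (0, 2))
(3, 0, R4, (0, 1))
(4, 0, R2, (1, 3))
(5, 0, R1, (0, 2))
(5, 0, R2, (1, 3))
(5, 0, R8, (0, 2))
(6, 0, R1, (1, 3))
(6, 3, R6, (0, 2))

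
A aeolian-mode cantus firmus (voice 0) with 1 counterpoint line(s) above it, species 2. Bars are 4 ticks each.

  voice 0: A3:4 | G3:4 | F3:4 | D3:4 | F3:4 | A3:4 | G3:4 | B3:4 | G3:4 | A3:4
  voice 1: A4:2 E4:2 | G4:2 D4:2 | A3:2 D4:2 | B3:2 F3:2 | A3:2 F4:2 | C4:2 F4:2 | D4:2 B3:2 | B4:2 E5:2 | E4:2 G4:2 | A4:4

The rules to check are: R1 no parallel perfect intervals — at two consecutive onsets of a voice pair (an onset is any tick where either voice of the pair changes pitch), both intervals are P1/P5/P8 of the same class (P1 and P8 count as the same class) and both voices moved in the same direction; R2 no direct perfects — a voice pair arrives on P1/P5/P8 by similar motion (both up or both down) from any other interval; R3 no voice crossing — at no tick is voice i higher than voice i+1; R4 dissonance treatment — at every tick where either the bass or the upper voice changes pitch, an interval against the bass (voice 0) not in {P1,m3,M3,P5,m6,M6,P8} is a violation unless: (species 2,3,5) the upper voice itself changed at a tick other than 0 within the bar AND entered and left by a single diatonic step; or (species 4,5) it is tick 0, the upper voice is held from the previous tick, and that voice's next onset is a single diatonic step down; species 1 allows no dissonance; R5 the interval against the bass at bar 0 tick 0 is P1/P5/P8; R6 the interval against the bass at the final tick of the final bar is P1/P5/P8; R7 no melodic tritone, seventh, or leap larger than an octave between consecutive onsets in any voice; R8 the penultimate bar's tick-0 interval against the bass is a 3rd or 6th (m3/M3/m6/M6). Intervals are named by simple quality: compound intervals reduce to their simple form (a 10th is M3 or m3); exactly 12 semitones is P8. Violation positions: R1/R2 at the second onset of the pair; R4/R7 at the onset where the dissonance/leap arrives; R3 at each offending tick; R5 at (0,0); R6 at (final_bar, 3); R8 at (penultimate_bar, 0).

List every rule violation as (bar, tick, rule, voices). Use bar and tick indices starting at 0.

(3, 2, R7, (1,))
(6, 0, R2, (0, 1))
(7, 0, R2, (0, 1))
(7, 2, R4, (0, 1))
(9, 0, R1, (0, 1))

bar 0: v0=A3 v1=A4 downbeat P8
bar 1: v0=G3 v1=G4 downbeat P8
bar 2: v0=F3 v1=A3 downbeat M3
bar 3: v0=D3 v1=B3 downbeat M6
bar 4: v0=F3 v1=A3 downbeat M3
bar 5: v0=A3 v1=C4 downbeat m3
bar 6: v0=G3 v1=D4 downbeat P5
bar 7: v0=B3 v1=B4 downbeat P8
bar 8: v0=G3 v1=E4 downbeat M6
bar 9: v0=A3 v1=A4 downbeat P8
  -> R7 @ bar 3 tick 2 v(1,): B3->F3 leap 6st
  -> R2 @ bar 6 tick 0 v(0, 1): A3/F4 m6 -> G3/D4 P5 similar
  -> R2 @ bar 7 tick 0 v(0, 1): G3/B3 M3 -> B3/B4 P8 similar
  -> R4 @ bar 7 tick 2 v(0, 1): B3/E5 P4 untreated
  -> R1 @ bar 9 tick 0 v(0, 1): G3/G4 P8 -> A3/A4 P8 similar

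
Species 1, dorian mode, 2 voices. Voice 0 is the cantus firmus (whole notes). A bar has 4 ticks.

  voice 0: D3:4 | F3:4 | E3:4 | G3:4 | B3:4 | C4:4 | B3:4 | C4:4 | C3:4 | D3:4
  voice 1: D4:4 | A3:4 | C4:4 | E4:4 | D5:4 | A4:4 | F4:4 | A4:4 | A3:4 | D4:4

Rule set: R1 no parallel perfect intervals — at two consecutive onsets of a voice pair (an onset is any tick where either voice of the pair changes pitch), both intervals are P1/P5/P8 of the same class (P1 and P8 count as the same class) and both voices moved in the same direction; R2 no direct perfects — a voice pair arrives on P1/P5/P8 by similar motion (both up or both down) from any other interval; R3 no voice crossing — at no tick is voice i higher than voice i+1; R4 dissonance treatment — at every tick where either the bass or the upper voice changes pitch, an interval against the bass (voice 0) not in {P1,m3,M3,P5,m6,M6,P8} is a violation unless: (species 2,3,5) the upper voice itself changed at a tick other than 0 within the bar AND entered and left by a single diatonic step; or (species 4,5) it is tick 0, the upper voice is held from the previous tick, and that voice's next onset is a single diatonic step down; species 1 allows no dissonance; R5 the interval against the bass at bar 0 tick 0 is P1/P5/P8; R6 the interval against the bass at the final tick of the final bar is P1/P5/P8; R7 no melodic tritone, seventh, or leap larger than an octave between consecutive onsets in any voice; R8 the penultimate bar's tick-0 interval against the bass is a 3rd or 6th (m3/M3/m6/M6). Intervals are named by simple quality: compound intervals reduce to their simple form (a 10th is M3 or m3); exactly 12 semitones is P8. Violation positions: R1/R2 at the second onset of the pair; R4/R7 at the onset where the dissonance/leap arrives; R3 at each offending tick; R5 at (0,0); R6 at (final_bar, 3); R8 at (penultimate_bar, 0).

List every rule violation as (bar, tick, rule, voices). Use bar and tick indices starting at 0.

bar 0: v0=D3 v1=D4 downbeat P8
bar 1: v0=F3 v1=A3 downbeat M3
bar 2: v0=E3 v1=C4 downbeat m6
bar 3: v0=G3 v1=E4 downbeat M6
bar 4: v0=B3 v1=D5 downbeat m3
bar 5: v0=C4 v1=A4 downbeat M6
bar 6: v0=B3 v1=F4 downbeat TT
bar 7: v0=C4 v1=A4 downbeat M6
bar 8: v0=C3 v1=A3 downbeat M6
bar 9: v0=D3 v1=D4 downbeat P8
  -> R7 @ bar 4 tick 0 v(1,): E4->D5 leap 10st
  -> R4 @ bar 6 tick 0 v(0, 1): B3/F4 TT untreated
  -> R2 @ bar 9 tick 0 v(0, 1): C3/A3 M6 -> D3/D4 P8 similar

(4, 0, R7, (1,))
(6, 0, R4, (0, 1))
(9, 0, R2, (0, 1))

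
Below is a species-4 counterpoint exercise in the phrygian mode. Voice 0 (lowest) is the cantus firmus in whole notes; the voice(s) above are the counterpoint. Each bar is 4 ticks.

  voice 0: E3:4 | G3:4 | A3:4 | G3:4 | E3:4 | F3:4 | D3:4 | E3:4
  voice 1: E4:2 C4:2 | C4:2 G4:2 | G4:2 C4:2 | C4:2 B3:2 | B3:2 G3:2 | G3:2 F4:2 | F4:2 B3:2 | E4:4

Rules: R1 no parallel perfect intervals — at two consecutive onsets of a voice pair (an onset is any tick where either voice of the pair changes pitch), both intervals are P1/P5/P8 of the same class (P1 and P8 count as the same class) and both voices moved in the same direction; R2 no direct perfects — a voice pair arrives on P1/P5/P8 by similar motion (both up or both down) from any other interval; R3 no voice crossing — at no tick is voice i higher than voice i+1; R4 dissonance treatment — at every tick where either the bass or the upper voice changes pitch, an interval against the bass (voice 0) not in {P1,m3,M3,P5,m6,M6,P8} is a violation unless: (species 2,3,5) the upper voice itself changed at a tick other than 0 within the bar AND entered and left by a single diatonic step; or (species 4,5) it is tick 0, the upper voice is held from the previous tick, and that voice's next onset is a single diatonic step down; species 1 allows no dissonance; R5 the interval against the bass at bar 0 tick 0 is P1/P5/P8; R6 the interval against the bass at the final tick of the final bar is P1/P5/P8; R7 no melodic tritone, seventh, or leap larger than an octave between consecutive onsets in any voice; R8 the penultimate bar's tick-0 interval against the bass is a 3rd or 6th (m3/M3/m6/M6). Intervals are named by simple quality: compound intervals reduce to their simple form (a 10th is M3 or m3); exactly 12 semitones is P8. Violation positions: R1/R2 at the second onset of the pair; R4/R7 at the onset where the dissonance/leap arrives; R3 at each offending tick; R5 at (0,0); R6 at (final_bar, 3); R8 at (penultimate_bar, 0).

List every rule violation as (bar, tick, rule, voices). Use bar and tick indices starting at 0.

bar 0: v0=E3 v1=E4 downbeat P8
bar 1: v0=G3 v1=C4 downbeat P4
bar 2: v0=A3 v1=G4 downbeat m7
bar 3: v0=G3 v1=C4 downbeat P4
bar 4: v0=E3 v1=B3 downbeat P5
bar 5: v0=F3 v1=G3 downbeat M2
bar 6: v0=D3 v1=F4 downbeat m3
bar 7: v0=E3 v1=E4 downbeat P8
  -> R4 @ bar 1 tick 0 v(0, 1): G3/C4 P4 untreated
  -> R4 @ bar 2 tick 0 v(0, 1): A3/G4 m7 untreated
  -> R4 @ bar 5 tick 0 v(0, 1): F3/G3 M2 untreated
  -> R7 @ bar 5 tick 2 v(1,): G3->F4 leap 10st
  -> R7 @ bar 6 tick 2 v(1,): F4->B3 leap 6st
  -> R2 @ bar 7 tick 0 v(0, 1): D3/B3 M6 -> E3/E4 P8 similar

(1, 0, R4, (0, 1))
(2, 0, R4, (0, 1))
(5, 0, R4, (0, 1))
(5, 2, R7, (1,))
(6, 2, R7, (1,))
(7, 0, R2, (0, 1))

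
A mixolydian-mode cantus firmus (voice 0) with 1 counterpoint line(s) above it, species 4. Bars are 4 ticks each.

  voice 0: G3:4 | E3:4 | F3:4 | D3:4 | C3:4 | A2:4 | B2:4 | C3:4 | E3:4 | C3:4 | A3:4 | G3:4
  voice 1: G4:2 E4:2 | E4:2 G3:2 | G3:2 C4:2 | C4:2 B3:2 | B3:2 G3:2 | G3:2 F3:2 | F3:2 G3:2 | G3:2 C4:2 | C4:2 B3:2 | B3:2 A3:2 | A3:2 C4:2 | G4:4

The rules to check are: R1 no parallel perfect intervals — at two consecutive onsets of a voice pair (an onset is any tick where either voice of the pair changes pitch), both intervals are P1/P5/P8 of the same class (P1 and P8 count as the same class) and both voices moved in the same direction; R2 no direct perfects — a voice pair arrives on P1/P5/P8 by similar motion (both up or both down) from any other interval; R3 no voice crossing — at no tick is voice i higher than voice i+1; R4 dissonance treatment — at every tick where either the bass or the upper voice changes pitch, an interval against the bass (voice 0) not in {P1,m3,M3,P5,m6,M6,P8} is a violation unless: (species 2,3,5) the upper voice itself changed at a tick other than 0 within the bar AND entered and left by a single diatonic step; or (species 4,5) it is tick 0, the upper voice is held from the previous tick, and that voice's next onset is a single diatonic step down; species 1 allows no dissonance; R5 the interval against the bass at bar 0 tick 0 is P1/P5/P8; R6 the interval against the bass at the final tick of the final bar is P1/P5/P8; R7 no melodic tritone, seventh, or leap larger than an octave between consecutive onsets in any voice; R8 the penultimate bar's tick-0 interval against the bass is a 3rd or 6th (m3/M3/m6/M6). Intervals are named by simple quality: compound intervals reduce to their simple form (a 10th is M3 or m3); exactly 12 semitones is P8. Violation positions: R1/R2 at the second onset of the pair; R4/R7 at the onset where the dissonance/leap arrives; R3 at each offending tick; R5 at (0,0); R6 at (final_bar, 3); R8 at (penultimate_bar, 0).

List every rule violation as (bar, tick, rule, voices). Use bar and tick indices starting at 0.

(2, 0, R4, (0, 1))
(4, 0, R4, (0, 1))
(6, 0, R4, (0, 1))
(10, 0, R8, (0, 1))

bar 0: v0=G3 v1=G4 downbeat P8
bar 1: v0=E3 v1=E4 downbeat P8
bar 2: v0=F3 v1=G3 downbeat M2
bar 3: v0=D3 v1=C4 downbeat m7
bar 4: v0=C3 v1=B3 downbeat M7
bar 5: v0=A2 v1=G3 downbeat m7
bar 6: v0=B2 v1=F3 downbeat TT
bar 7: v0=C3 v1=G3 downbeat P5
bar 8: v0=E3 v1=C4 downbeat m6
bar 9: v0=C3 v1=B3 downbeat M7
bar 10: v0=A3 v1=A3 downbeat P1
bar 11: v0=G3 v1=G4 downbeat P8
  -> R4 @ bar 2 tick 0 v(0, 1): F3/G3 M2 untreated
  -> R4 @ bar 4 tick 0 v(0, 1): C3/B3 M7 untreated
  -> R4 @ bar 6 tick 0 v(0, 1): B2/F3 TT untreated
  -> R8 @ bar 10 tick 0 v(0, 1): penult P1 not 3rd/6th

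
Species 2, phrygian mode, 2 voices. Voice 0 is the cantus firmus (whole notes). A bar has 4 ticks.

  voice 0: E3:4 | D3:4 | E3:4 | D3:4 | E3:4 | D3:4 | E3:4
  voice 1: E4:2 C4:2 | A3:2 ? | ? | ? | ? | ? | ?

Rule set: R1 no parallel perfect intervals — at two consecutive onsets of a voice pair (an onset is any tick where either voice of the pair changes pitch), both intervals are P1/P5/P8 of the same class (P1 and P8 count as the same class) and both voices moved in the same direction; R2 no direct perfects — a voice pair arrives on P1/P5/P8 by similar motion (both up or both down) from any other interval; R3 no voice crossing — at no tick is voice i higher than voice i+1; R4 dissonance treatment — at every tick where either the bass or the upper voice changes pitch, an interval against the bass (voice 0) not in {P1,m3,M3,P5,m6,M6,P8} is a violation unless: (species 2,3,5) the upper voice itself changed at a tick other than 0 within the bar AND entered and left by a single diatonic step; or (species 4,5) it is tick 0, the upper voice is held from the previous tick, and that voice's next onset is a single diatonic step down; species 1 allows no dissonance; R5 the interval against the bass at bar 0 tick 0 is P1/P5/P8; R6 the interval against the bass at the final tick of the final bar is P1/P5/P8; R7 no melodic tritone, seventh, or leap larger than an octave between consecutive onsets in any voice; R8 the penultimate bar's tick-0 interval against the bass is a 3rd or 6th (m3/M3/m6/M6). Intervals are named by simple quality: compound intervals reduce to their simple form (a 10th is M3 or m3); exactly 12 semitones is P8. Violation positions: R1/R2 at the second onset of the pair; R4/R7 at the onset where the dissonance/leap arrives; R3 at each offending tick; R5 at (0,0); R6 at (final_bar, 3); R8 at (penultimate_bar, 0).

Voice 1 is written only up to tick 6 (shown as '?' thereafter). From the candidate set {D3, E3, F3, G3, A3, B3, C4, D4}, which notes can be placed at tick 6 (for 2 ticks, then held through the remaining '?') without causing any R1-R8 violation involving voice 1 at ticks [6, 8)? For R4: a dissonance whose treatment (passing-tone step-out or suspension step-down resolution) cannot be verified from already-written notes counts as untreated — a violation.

D3: legal
E3: violates R4
F3: legal
G3: violates R4
A3: legal
B3: legal
C4: violates R4
D4: legal

{A3, B3, D3, D4, F3}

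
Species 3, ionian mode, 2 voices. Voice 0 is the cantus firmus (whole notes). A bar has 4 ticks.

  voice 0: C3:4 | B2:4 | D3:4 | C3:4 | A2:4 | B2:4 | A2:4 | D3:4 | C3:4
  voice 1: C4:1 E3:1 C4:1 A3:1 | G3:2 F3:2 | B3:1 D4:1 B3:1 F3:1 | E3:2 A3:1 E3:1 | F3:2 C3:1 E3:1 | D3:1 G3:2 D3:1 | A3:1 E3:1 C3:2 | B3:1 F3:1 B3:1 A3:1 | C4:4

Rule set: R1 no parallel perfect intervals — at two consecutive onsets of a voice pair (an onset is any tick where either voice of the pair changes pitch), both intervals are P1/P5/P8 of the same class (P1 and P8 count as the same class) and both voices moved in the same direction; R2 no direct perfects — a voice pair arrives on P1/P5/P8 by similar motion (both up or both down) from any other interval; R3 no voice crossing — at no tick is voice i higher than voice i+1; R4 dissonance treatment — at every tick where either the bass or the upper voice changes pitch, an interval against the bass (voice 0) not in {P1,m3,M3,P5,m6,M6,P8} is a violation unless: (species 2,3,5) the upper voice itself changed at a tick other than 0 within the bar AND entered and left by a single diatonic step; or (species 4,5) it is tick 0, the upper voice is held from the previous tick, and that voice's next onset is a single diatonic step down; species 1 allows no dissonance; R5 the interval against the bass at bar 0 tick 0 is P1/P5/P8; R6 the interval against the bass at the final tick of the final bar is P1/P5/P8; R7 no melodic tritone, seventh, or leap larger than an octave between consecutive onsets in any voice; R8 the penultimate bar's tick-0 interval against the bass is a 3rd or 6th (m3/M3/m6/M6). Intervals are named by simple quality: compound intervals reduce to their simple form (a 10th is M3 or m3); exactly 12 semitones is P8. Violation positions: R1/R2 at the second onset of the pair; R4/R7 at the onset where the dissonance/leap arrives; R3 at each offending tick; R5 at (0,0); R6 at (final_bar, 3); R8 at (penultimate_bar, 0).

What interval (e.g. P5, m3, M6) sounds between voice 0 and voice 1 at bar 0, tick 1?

M3

voice 0=C3 voice 1=E3 -> M3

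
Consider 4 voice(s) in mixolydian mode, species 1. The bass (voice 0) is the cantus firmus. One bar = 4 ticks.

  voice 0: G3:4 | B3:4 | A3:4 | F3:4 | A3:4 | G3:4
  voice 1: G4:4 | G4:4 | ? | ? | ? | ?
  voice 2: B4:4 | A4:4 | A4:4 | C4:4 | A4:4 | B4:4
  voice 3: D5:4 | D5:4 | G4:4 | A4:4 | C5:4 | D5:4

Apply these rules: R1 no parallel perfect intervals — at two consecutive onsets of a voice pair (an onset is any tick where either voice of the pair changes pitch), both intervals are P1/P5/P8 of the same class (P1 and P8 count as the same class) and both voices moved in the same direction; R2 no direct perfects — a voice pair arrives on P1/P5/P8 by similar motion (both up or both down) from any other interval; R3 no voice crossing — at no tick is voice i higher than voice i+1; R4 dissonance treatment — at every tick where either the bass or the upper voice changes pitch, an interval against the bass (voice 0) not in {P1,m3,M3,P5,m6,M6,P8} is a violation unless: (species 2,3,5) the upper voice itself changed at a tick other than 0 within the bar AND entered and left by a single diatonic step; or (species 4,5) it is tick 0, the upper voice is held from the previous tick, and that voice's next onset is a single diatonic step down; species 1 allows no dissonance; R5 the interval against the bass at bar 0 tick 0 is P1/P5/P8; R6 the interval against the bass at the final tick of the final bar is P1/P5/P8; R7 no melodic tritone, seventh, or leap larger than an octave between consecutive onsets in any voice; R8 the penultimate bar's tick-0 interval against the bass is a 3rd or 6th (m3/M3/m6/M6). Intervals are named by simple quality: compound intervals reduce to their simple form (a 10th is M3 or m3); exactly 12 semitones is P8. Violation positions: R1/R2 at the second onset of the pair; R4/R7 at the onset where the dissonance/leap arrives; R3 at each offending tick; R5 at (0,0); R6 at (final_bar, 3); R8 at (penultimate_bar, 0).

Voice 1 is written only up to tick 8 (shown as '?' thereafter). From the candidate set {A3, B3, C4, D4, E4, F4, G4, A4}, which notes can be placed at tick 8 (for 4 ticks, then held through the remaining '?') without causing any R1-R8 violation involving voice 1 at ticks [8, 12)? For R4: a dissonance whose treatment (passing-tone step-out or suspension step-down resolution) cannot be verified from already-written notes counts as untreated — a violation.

{A4, F4}

A3: violates R2,R7
B3: violates R4
C4: violates R1
D4: violates R4
E4: violates R2
F4: legal
G4: violates R4
A4: legal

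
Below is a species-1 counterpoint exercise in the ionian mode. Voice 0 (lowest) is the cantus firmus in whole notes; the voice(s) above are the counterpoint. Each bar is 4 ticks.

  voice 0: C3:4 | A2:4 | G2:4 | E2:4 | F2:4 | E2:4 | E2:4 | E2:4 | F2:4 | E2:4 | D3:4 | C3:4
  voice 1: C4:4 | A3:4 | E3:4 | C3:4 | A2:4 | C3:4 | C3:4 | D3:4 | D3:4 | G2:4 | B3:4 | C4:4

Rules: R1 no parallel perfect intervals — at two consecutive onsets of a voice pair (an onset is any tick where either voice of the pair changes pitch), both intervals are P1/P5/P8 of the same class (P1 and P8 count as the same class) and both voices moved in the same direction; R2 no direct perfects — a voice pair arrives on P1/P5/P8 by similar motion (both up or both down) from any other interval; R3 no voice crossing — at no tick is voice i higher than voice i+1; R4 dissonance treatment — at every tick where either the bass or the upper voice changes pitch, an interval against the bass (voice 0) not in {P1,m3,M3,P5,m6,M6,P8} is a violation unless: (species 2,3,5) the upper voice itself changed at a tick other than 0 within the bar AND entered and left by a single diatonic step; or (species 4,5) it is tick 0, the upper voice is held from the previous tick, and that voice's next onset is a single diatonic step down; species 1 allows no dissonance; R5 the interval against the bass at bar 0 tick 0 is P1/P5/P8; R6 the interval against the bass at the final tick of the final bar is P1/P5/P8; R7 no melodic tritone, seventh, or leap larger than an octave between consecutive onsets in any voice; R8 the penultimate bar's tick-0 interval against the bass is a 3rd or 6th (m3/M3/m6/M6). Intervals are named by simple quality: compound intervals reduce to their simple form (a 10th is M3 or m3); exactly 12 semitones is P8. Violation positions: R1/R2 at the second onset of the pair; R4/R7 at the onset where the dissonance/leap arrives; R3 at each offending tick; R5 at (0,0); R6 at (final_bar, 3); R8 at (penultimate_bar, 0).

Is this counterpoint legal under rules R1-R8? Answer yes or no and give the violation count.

bar 0: v0=C3 v1=C4 (P8)
bar 1: v0=A2 v1=A3 (P8)
bar 2: v0=G2 v1=E3 (M6)
bar 3: v0=E2 v1=C3 (m6)
bar 4: v0=F2 v1=A2 (M3)
bar 5: v0=E2 v1=C3 (m6)
bar 6: v0=E2 v1=C3 (m6)
bar 7: v0=E2 v1=D3 (m7)
bar 8: v0=F2 v1=D3 (M6)
bar 9: v0=E2 v1=G2 (m3)
bar 10: v0=D3 v1=B3 (M6)
bar 11: v0=C3 v1=C4 (P8)
  R1 @ bar1.0: C3/C4 P8 -> A2/A3 P8 similar
  R4 @ bar7.0: E2/D3 m7 untreated
  R7 @ bar10.0: E2->D3 leap 10st
  R7 @ bar10.0: G2->B3 leap 16st

No (4 violations)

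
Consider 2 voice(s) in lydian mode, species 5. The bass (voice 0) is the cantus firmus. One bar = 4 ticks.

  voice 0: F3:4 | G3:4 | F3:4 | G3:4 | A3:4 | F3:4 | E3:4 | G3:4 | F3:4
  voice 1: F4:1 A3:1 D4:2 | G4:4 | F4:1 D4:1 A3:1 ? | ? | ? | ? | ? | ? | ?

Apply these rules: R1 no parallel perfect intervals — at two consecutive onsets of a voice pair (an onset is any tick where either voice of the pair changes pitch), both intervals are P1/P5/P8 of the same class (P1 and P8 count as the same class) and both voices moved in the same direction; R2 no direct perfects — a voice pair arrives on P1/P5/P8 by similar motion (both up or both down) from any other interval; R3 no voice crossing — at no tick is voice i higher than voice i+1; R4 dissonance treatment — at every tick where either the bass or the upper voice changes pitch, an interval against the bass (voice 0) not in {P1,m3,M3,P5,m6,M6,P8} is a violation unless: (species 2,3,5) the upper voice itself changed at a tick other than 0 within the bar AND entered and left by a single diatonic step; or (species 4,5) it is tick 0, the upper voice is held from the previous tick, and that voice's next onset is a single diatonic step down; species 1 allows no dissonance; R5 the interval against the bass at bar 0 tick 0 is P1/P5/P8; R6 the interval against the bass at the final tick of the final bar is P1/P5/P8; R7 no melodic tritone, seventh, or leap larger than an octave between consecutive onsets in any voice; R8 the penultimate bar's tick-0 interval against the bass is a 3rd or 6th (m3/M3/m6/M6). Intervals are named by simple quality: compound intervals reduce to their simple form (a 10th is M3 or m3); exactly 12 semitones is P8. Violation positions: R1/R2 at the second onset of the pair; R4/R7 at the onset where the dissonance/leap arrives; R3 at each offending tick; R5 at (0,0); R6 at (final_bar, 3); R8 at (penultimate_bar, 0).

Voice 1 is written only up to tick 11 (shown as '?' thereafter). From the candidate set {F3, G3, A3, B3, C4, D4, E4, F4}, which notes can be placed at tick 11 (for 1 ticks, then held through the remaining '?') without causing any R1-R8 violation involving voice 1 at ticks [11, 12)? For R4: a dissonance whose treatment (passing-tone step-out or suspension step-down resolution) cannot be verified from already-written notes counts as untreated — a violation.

F3: legal
G3: violates R4
A3: legal
B3: violates R4
C4: legal
D4: legal
E4: violates R4
F4: legal

{A3, C4, D4, F3, F4}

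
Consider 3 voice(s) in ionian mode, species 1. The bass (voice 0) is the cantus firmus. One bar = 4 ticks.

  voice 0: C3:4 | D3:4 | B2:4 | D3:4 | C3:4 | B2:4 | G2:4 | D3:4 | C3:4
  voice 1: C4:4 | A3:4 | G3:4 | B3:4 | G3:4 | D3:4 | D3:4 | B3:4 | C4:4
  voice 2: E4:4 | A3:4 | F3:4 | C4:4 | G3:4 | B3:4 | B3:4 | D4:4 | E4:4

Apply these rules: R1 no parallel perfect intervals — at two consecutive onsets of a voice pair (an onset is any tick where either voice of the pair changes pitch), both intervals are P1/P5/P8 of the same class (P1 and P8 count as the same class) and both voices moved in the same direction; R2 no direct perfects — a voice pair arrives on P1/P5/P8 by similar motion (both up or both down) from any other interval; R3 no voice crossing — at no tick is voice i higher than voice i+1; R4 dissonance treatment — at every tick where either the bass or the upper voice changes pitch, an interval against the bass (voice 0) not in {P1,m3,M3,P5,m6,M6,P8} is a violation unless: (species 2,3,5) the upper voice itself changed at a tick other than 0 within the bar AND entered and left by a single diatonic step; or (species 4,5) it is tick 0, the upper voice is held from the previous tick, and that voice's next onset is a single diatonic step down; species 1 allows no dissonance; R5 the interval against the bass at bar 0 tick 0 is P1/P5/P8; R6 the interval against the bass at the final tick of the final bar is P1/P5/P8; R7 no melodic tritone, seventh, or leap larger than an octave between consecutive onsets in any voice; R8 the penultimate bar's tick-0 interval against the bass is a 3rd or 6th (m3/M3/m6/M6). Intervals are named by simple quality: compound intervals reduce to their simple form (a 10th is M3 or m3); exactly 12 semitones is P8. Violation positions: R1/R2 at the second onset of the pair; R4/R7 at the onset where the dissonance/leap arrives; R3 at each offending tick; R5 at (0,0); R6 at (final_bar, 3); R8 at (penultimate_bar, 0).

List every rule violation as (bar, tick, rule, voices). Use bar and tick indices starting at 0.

bar 0: v0=C3 v1=C4 v2=E4 downbeat M3
bar 1: v0=D3 v1=A3 v2=A3 downbeat P5
bar 2: v0=B2 v1=G3 v2=F3 downbeat TT
bar 3: v0=D3 v1=B3 v2=C4 downbeat m7
bar 4: v0=C3 v1=G3 v2=G3 downbeat P5
bar 5: v0=B2 v1=D3 v2=B3 downbeat P8
bar 6: v0=G2 v1=D3 v2=B3 downbeat M3
bar 7: v0=D3 v1=B3 v2=D4 downbeat P8
bar 8: v0=C3 v1=C4 v2=E4 downbeat M3
  -> R5 @ bar 0 tick 0 v(0, 2): opens on M3
  -> R2 @ bar 1 tick 0 v(1, 2): C4/E4 M3 -> A3/A3 P1 similar
  -> R3 @ bar 2 tick 0 v(1, 2): G3 above F3
  -> R4 @ bar 2 tick 0 v(0, 2): B2/F3 TT untreated
  -> R3 @ bar 2 tick 1 v(1, 2): G3 above F3
  -> R3 @ bar 2 tick 2 v(1, 2): G3 above F3
  -> R3 @ bar 2 tick 3 v(1, 2): G3 above F3
  -> R4 @ bar 3 tick 0 v(0, 2): D3/C4 m7 untreated
  -> R2 @ bar 4 tick 0 v(0, 1): D3/B3 M6 -> C3/G3 P5 similar
  -> R2 @ bar 4 tick 0 v(0, 2): D3/C4 m7 -> C3/G3 P5 similar
  -> R2 @ bar 4 tick 0 v(1, 2): B3/C4 m2 -> G3/G3 P1 similar
  -> R2 @ bar 7 tick 0 v(0, 2): G2/B3 M3 -> D3/D4 P8 similar
  -> R8 @ bar 7 tick 0 v(0, 2): penult P8 not 3rd/6th
  -> R6 @ bar 8 tick 3 v(0, 2): closes on M3

(0, 0, R5, (0, 2))
(1, 0, R2, (1, 2))
(2, 0, R3, (1, 2))
(2, 0, R4, (0, 2))
(2, 1, R3, (1, 2))
(2, 2, R3, (1, 2))
(2, 3, R3, (1, 2))
(3, 0, R4, (0, 2))
(4, 0, R2, (0, 1))
(4, 0, R2, (0, 2))
(4, 0, R2, (1, 2))
(7, 0, R2, (0, 2))
(7, 0, R8, (0, 2))
(8, 3, R6, (0, 2))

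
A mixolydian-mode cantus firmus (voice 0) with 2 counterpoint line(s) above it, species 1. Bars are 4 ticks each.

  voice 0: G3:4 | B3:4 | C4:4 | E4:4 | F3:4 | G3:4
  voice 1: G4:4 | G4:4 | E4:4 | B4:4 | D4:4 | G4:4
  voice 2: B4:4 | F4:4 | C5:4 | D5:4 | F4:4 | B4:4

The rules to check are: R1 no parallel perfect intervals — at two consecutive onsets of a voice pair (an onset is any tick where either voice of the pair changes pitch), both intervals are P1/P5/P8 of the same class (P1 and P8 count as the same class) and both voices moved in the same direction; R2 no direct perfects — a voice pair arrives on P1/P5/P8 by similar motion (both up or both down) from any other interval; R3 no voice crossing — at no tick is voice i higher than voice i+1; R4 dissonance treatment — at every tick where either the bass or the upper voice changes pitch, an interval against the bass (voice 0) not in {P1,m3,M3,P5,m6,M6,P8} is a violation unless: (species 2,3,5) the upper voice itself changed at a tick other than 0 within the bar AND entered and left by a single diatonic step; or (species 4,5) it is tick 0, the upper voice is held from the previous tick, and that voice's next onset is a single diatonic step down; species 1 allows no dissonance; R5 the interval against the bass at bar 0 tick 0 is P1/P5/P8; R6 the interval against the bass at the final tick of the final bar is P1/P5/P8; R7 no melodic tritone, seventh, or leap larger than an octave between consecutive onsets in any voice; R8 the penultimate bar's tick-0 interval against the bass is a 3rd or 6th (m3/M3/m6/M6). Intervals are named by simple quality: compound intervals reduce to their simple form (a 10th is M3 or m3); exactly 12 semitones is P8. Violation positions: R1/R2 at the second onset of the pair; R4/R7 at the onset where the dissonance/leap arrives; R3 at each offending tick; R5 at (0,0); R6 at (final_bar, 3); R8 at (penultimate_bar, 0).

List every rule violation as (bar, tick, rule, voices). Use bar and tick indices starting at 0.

(0, 0, R5, (0, 2))
(1, 0, R3, (1, 2))
(1, 0, R4, (0, 2))
(1, 0, R7, (2,))
(1, 1, R3, (1, 2))
(1, 2, R3, (1, 2))
(1, 3, R3, (1, 2))
(2, 0, R2, (0, 2))
(3, 0, R2, (0, 1))
(3, 0, R4, (0, 2))
(4, 0, R2, (0, 2))
(4, 0, R7, (0,))
(4, 0, R8, (0, 2))
(5, 0, R2, (0, 1))
(5, 0, R7, (2,))
(5, 3, R6, (0, 2))

bar 0: v0=G3 v1=G4 v2=B4 downbeat M3
bar 1: v0=B3 v1=G4 v2=F4 downbeat TT
bar 2: v0=C4 v1=E4 v2=C5 downbeat P8
bar 3: v0=E4 v1=B4 v2=D5 downbeat m7
bar 4: v0=F3 v1=D4 v2=F4 downbeat P8
bar 5: v0=G3 v1=G4 v2=B4 downbeat M3
  -> R5 @ bar 0 tick 0 v(0, 2): opens on M3
  -> R3 @ bar 1 tick 0 v(1, 2): G4 above F4
  -> R4 @ bar 1 tick 0 v(0, 2): B3/F4 TT untreated
  -> R7 @ bar 1 tick 0 v(2,): B4->F4 leap 6st
  -> R3 @ bar 1 tick 1 v(1, 2): G4 above F4
  -> R3 @ bar 1 tick 2 v(1, 2): G4 above F4
  -> R3 @ bar 1 tick 3 v(1, 2): G4 above F4
  -> R2 @ bar 2 tick 0 v(0, 2): B3/F4 TT -> C4/C5 P8 similar
  -> R2 @ bar 3 tick 0 v(0, 1): C4/E4 M3 -> E4/B4 P5 similar
  -> R4 @ bar 3 tick 0 v(0, 2): E4/D5 m7 untreated
  -> R2 @ bar 4 tick 0 v(0, 2): E4/D5 m7 -> F3/F4 P8 similar
  -> R7 @ bar 4 tick 0 v(0,): E4->F3 leap 11st
  -> R8 @ bar 4 tick 0 v(0, 2): penult P8 not 3rd/6th
  -> R2 @ bar 5 tick 0 v(0, 1): F3/D4 M6 -> G3/G4 P8 similar
  -> R7 @ bar 5 tick 0 v(2,): F4->B4 leap 6st
  -> R6 @ bar 5 tick 3 v(0, 2): closes on M3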